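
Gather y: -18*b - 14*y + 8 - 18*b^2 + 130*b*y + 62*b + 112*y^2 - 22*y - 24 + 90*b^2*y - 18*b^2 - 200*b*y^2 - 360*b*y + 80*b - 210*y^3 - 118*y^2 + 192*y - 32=-36*b^2 + 124*b - 210*y^3 + y^2*(-200*b - 6) + y*(90*b^2 - 230*b + 156) - 48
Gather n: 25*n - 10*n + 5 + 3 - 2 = 15*n + 6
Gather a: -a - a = -2*a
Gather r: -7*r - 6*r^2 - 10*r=-6*r^2 - 17*r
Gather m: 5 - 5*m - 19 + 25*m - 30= 20*m - 44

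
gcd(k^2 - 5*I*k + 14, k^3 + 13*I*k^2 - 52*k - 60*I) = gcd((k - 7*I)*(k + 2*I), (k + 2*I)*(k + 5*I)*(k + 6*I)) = k + 2*I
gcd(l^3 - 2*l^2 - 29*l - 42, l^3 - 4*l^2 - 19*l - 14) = l^2 - 5*l - 14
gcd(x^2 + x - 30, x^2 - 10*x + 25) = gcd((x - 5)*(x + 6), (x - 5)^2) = x - 5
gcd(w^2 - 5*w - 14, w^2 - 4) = w + 2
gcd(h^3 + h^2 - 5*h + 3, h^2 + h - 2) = h - 1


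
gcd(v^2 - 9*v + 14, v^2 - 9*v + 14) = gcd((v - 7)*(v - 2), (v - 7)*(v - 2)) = v^2 - 9*v + 14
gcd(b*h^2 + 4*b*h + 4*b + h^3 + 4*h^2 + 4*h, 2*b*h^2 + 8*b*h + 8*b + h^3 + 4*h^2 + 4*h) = h^2 + 4*h + 4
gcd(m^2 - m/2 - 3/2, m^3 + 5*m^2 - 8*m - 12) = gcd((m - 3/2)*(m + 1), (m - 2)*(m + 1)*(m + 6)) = m + 1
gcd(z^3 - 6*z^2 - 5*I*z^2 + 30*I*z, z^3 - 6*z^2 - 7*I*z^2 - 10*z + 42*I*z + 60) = z^2 + z*(-6 - 5*I) + 30*I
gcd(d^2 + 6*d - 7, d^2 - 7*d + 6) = d - 1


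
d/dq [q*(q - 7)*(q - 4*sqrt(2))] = 3*q^2 - 14*q - 8*sqrt(2)*q + 28*sqrt(2)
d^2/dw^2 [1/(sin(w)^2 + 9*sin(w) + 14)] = (-4*sin(w)^4 - 27*sin(w)^3 - 19*sin(w)^2 + 180*sin(w) + 134)/(sin(w)^2 + 9*sin(w) + 14)^3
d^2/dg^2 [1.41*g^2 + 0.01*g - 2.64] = 2.82000000000000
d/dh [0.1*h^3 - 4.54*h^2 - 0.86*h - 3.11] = 0.3*h^2 - 9.08*h - 0.86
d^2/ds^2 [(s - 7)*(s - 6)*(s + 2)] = 6*s - 22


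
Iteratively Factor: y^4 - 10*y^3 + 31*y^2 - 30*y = (y)*(y^3 - 10*y^2 + 31*y - 30) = y*(y - 3)*(y^2 - 7*y + 10) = y*(y - 5)*(y - 3)*(y - 2)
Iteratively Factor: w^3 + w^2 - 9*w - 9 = (w - 3)*(w^2 + 4*w + 3) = (w - 3)*(w + 3)*(w + 1)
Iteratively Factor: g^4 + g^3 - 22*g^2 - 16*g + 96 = (g - 2)*(g^3 + 3*g^2 - 16*g - 48) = (g - 2)*(g + 3)*(g^2 - 16) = (g - 4)*(g - 2)*(g + 3)*(g + 4)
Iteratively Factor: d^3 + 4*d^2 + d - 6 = (d - 1)*(d^2 + 5*d + 6) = (d - 1)*(d + 2)*(d + 3)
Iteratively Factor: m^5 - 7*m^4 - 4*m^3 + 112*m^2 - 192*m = (m + 4)*(m^4 - 11*m^3 + 40*m^2 - 48*m) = m*(m + 4)*(m^3 - 11*m^2 + 40*m - 48) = m*(m - 3)*(m + 4)*(m^2 - 8*m + 16) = m*(m - 4)*(m - 3)*(m + 4)*(m - 4)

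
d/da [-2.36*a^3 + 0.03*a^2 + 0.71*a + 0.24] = -7.08*a^2 + 0.06*a + 0.71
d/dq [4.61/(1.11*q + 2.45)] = -5.1171/(1.11*q + 2.45)^2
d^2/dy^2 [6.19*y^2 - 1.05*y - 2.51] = 12.3800000000000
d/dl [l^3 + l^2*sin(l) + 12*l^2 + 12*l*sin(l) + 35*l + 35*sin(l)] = l^2*cos(l) + 3*l^2 + 2*l*sin(l) + 12*l*cos(l) + 24*l + 12*sin(l) + 35*cos(l) + 35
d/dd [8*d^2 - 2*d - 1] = 16*d - 2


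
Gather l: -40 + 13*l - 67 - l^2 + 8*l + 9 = -l^2 + 21*l - 98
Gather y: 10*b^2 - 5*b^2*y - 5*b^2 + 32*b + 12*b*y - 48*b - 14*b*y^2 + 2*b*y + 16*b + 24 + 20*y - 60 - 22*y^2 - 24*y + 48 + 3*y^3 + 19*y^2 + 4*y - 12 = 5*b^2 + 3*y^3 + y^2*(-14*b - 3) + y*(-5*b^2 + 14*b)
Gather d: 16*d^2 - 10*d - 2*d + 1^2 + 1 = 16*d^2 - 12*d + 2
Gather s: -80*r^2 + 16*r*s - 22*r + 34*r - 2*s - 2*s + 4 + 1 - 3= -80*r^2 + 12*r + s*(16*r - 4) + 2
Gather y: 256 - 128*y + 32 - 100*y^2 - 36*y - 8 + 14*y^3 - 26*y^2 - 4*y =14*y^3 - 126*y^2 - 168*y + 280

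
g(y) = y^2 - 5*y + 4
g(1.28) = -0.76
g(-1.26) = 11.89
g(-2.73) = 25.10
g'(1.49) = -2.02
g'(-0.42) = -5.84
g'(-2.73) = -10.46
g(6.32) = 12.34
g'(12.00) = 19.00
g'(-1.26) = -7.52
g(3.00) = -2.00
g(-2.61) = 23.86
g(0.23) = 2.90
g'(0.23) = -4.54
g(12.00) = 88.00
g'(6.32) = 7.64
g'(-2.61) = -10.22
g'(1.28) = -2.44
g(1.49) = -1.23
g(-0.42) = 6.28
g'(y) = 2*y - 5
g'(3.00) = 1.00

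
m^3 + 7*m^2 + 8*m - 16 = (m - 1)*(m + 4)^2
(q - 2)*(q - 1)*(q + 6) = q^3 + 3*q^2 - 16*q + 12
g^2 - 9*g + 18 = (g - 6)*(g - 3)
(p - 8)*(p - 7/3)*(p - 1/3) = p^3 - 32*p^2/3 + 199*p/9 - 56/9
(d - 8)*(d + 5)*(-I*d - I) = -I*d^3 + 2*I*d^2 + 43*I*d + 40*I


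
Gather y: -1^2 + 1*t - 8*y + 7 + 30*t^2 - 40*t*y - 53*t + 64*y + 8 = 30*t^2 - 52*t + y*(56 - 40*t) + 14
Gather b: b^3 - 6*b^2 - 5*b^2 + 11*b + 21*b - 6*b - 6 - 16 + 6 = b^3 - 11*b^2 + 26*b - 16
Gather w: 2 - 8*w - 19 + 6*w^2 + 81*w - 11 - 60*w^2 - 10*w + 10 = -54*w^2 + 63*w - 18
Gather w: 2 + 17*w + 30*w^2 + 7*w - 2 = 30*w^2 + 24*w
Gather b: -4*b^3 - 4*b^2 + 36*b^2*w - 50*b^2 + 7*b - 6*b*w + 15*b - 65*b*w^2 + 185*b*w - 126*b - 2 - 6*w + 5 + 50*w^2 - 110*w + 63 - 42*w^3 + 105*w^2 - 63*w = -4*b^3 + b^2*(36*w - 54) + b*(-65*w^2 + 179*w - 104) - 42*w^3 + 155*w^2 - 179*w + 66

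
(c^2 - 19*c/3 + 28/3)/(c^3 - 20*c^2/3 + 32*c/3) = (3*c - 7)/(c*(3*c - 8))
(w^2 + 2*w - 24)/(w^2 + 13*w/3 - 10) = 3*(w - 4)/(3*w - 5)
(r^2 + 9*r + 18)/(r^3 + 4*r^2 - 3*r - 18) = (r + 6)/(r^2 + r - 6)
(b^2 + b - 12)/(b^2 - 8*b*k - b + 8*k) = (b^2 + b - 12)/(b^2 - 8*b*k - b + 8*k)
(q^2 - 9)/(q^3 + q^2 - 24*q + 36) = (q + 3)/(q^2 + 4*q - 12)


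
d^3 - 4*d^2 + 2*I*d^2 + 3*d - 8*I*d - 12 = (d - 4)*(d - I)*(d + 3*I)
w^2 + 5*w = w*(w + 5)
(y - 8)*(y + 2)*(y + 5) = y^3 - y^2 - 46*y - 80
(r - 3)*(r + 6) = r^2 + 3*r - 18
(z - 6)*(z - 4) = z^2 - 10*z + 24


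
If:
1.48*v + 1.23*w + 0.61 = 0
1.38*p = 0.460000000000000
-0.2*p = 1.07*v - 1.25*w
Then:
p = 0.33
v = -0.27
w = -0.17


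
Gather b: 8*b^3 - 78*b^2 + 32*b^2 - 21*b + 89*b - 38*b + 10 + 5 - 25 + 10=8*b^3 - 46*b^2 + 30*b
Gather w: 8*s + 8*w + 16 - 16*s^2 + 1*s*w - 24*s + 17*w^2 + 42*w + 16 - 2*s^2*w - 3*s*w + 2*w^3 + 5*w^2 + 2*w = -16*s^2 - 16*s + 2*w^3 + 22*w^2 + w*(-2*s^2 - 2*s + 52) + 32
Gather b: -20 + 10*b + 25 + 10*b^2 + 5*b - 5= 10*b^2 + 15*b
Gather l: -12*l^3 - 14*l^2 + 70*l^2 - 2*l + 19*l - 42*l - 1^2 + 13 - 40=-12*l^3 + 56*l^2 - 25*l - 28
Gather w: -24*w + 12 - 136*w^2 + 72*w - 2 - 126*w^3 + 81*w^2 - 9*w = -126*w^3 - 55*w^2 + 39*w + 10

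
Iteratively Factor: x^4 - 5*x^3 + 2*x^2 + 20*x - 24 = (x - 3)*(x^3 - 2*x^2 - 4*x + 8) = (x - 3)*(x - 2)*(x^2 - 4) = (x - 3)*(x - 2)*(x + 2)*(x - 2)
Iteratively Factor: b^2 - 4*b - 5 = (b - 5)*(b + 1)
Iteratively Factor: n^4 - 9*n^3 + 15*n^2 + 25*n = (n + 1)*(n^3 - 10*n^2 + 25*n) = (n - 5)*(n + 1)*(n^2 - 5*n) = n*(n - 5)*(n + 1)*(n - 5)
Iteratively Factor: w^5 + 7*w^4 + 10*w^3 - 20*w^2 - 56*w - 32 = (w + 1)*(w^4 + 6*w^3 + 4*w^2 - 24*w - 32) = (w - 2)*(w + 1)*(w^3 + 8*w^2 + 20*w + 16) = (w - 2)*(w + 1)*(w + 2)*(w^2 + 6*w + 8) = (w - 2)*(w + 1)*(w + 2)^2*(w + 4)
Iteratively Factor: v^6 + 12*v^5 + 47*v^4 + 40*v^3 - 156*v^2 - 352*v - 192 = (v - 2)*(v^5 + 14*v^4 + 75*v^3 + 190*v^2 + 224*v + 96) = (v - 2)*(v + 2)*(v^4 + 12*v^3 + 51*v^2 + 88*v + 48) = (v - 2)*(v + 2)*(v + 4)*(v^3 + 8*v^2 + 19*v + 12) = (v - 2)*(v + 1)*(v + 2)*(v + 4)*(v^2 + 7*v + 12) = (v - 2)*(v + 1)*(v + 2)*(v + 3)*(v + 4)*(v + 4)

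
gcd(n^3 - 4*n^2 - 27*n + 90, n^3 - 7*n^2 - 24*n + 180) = n^2 - n - 30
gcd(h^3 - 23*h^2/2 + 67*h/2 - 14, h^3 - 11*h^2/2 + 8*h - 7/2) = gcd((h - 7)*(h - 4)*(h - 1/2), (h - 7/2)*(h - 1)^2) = 1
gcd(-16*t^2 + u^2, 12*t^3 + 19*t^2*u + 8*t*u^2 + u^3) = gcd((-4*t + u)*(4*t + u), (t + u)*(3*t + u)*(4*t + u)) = 4*t + u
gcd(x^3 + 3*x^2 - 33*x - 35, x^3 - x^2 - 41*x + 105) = x^2 + 2*x - 35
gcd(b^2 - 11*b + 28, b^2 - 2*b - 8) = b - 4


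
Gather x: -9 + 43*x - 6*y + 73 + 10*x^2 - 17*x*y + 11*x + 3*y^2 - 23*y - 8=10*x^2 + x*(54 - 17*y) + 3*y^2 - 29*y + 56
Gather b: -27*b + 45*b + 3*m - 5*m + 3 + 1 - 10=18*b - 2*m - 6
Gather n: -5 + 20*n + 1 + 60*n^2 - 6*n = 60*n^2 + 14*n - 4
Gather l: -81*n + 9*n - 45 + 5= -72*n - 40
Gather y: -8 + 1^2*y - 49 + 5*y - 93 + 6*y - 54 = 12*y - 204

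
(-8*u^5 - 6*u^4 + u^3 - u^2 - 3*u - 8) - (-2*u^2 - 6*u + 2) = -8*u^5 - 6*u^4 + u^3 + u^2 + 3*u - 10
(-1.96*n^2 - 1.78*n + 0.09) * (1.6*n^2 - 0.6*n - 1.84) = -3.136*n^4 - 1.672*n^3 + 4.8184*n^2 + 3.2212*n - 0.1656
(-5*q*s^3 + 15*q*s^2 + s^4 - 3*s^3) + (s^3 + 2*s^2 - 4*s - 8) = -5*q*s^3 + 15*q*s^2 + s^4 - 2*s^3 + 2*s^2 - 4*s - 8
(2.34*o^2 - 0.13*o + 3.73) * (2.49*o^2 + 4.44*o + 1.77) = 5.8266*o^4 + 10.0659*o^3 + 12.8523*o^2 + 16.3311*o + 6.6021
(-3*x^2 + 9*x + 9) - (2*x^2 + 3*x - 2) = -5*x^2 + 6*x + 11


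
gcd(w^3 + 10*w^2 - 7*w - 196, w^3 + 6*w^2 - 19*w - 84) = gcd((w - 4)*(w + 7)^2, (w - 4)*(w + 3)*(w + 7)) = w^2 + 3*w - 28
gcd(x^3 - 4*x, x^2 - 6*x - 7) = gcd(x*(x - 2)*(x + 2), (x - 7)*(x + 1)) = 1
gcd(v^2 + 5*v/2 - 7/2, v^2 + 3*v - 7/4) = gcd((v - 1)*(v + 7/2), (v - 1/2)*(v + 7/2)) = v + 7/2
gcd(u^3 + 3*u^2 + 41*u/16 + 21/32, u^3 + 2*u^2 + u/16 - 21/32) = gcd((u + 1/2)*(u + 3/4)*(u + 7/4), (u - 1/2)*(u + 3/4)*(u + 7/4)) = u^2 + 5*u/2 + 21/16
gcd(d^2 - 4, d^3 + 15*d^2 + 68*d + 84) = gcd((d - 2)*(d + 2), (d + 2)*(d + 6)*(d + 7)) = d + 2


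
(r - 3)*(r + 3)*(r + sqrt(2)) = r^3 + sqrt(2)*r^2 - 9*r - 9*sqrt(2)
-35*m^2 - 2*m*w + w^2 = (-7*m + w)*(5*m + w)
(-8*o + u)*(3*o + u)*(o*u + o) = -24*o^3*u - 24*o^3 - 5*o^2*u^2 - 5*o^2*u + o*u^3 + o*u^2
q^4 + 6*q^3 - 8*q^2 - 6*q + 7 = (q - 1)^2*(q + 1)*(q + 7)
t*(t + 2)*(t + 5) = t^3 + 7*t^2 + 10*t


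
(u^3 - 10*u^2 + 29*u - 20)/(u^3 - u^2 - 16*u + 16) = (u - 5)/(u + 4)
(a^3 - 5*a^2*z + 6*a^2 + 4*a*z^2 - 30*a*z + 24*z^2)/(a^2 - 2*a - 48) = (a^2 - 5*a*z + 4*z^2)/(a - 8)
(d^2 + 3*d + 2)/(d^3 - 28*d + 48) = (d^2 + 3*d + 2)/(d^3 - 28*d + 48)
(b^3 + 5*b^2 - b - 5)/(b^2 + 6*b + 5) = b - 1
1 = 1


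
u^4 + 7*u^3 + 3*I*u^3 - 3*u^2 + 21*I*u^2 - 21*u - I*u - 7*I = (u + 7)*(u + I)^3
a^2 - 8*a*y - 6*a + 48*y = (a - 6)*(a - 8*y)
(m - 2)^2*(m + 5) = m^3 + m^2 - 16*m + 20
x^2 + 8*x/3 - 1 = (x - 1/3)*(x + 3)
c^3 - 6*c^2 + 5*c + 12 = (c - 4)*(c - 3)*(c + 1)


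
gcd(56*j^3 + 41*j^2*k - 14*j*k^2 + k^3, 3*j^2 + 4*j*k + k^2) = j + k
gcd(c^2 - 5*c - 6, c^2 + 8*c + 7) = c + 1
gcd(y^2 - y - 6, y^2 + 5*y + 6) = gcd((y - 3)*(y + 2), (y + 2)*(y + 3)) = y + 2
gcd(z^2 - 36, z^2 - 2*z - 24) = z - 6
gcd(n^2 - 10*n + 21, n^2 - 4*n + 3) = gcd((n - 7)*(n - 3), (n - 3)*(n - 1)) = n - 3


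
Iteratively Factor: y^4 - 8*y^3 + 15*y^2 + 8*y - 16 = (y + 1)*(y^3 - 9*y^2 + 24*y - 16) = (y - 4)*(y + 1)*(y^2 - 5*y + 4) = (y - 4)*(y - 1)*(y + 1)*(y - 4)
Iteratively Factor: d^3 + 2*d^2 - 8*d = (d - 2)*(d^2 + 4*d) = d*(d - 2)*(d + 4)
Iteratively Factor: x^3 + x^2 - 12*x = (x + 4)*(x^2 - 3*x) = (x - 3)*(x + 4)*(x)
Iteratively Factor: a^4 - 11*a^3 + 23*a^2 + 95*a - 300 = (a - 5)*(a^3 - 6*a^2 - 7*a + 60) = (a - 5)^2*(a^2 - a - 12) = (a - 5)^2*(a + 3)*(a - 4)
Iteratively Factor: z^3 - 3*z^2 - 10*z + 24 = (z - 4)*(z^2 + z - 6) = (z - 4)*(z + 3)*(z - 2)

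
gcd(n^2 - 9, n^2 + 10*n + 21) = n + 3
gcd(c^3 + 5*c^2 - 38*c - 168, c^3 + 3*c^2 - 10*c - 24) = c + 4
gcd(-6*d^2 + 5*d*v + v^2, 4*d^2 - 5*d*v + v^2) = -d + v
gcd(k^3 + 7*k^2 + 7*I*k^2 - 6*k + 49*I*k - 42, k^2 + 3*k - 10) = 1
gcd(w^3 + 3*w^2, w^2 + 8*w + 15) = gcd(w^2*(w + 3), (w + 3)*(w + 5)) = w + 3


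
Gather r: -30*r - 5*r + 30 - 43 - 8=-35*r - 21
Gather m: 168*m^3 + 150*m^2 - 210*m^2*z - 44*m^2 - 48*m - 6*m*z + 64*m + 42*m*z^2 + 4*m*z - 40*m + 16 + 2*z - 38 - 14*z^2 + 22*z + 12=168*m^3 + m^2*(106 - 210*z) + m*(42*z^2 - 2*z - 24) - 14*z^2 + 24*z - 10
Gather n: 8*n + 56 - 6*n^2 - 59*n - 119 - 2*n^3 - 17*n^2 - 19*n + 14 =-2*n^3 - 23*n^2 - 70*n - 49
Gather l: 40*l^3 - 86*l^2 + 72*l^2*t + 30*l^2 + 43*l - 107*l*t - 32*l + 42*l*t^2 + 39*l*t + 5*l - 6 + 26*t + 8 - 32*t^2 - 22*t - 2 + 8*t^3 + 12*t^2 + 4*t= 40*l^3 + l^2*(72*t - 56) + l*(42*t^2 - 68*t + 16) + 8*t^3 - 20*t^2 + 8*t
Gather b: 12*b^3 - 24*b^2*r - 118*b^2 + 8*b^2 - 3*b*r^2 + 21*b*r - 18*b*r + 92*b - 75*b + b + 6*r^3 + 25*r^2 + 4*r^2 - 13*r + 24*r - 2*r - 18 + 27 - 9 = 12*b^3 + b^2*(-24*r - 110) + b*(-3*r^2 + 3*r + 18) + 6*r^3 + 29*r^2 + 9*r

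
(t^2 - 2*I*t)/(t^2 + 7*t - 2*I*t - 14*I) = t/(t + 7)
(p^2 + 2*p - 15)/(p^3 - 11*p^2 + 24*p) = (p + 5)/(p*(p - 8))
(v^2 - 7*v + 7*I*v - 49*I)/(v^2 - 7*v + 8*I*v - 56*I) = (v + 7*I)/(v + 8*I)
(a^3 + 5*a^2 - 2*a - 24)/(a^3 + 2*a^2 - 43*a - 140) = (a^2 + a - 6)/(a^2 - 2*a - 35)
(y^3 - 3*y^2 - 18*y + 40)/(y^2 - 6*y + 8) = (y^2 - y - 20)/(y - 4)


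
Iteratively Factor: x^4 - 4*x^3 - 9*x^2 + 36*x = (x)*(x^3 - 4*x^2 - 9*x + 36) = x*(x + 3)*(x^2 - 7*x + 12) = x*(x - 4)*(x + 3)*(x - 3)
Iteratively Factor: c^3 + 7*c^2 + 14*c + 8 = (c + 4)*(c^2 + 3*c + 2) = (c + 2)*(c + 4)*(c + 1)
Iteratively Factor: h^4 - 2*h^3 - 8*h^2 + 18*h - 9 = (h + 3)*(h^3 - 5*h^2 + 7*h - 3) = (h - 1)*(h + 3)*(h^2 - 4*h + 3) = (h - 3)*(h - 1)*(h + 3)*(h - 1)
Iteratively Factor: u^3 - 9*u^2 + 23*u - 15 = (u - 1)*(u^2 - 8*u + 15) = (u - 3)*(u - 1)*(u - 5)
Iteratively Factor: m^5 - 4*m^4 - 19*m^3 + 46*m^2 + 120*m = (m + 3)*(m^4 - 7*m^3 + 2*m^2 + 40*m) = m*(m + 3)*(m^3 - 7*m^2 + 2*m + 40) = m*(m - 5)*(m + 3)*(m^2 - 2*m - 8) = m*(m - 5)*(m + 2)*(m + 3)*(m - 4)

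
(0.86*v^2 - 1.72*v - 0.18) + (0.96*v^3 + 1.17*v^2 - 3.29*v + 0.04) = 0.96*v^3 + 2.03*v^2 - 5.01*v - 0.14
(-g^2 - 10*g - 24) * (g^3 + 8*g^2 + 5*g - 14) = -g^5 - 18*g^4 - 109*g^3 - 228*g^2 + 20*g + 336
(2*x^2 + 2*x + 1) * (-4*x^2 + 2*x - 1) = -8*x^4 - 4*x^3 - 2*x^2 - 1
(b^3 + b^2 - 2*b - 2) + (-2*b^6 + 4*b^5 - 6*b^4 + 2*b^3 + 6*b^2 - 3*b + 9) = -2*b^6 + 4*b^5 - 6*b^4 + 3*b^3 + 7*b^2 - 5*b + 7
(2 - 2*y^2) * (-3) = 6*y^2 - 6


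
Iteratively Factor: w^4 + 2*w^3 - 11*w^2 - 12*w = (w)*(w^3 + 2*w^2 - 11*w - 12) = w*(w - 3)*(w^2 + 5*w + 4) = w*(w - 3)*(w + 1)*(w + 4)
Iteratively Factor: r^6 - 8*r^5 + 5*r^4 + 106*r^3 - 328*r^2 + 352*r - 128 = (r - 4)*(r^5 - 4*r^4 - 11*r^3 + 62*r^2 - 80*r + 32) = (r - 4)*(r - 2)*(r^4 - 2*r^3 - 15*r^2 + 32*r - 16) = (r - 4)^2*(r - 2)*(r^3 + 2*r^2 - 7*r + 4) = (r - 4)^2*(r - 2)*(r - 1)*(r^2 + 3*r - 4) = (r - 4)^2*(r - 2)*(r - 1)*(r + 4)*(r - 1)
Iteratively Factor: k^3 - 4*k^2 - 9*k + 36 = (k + 3)*(k^2 - 7*k + 12) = (k - 3)*(k + 3)*(k - 4)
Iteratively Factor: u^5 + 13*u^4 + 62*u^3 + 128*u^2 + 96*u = (u + 2)*(u^4 + 11*u^3 + 40*u^2 + 48*u) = (u + 2)*(u + 3)*(u^3 + 8*u^2 + 16*u) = u*(u + 2)*(u + 3)*(u^2 + 8*u + 16) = u*(u + 2)*(u + 3)*(u + 4)*(u + 4)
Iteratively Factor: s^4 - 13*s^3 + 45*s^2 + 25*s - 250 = (s + 2)*(s^3 - 15*s^2 + 75*s - 125) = (s - 5)*(s + 2)*(s^2 - 10*s + 25) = (s - 5)^2*(s + 2)*(s - 5)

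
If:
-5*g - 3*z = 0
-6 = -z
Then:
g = -18/5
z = 6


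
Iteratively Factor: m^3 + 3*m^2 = (m)*(m^2 + 3*m) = m^2*(m + 3)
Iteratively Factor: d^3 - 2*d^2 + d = (d)*(d^2 - 2*d + 1) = d*(d - 1)*(d - 1)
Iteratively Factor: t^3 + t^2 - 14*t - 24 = (t + 3)*(t^2 - 2*t - 8) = (t - 4)*(t + 3)*(t + 2)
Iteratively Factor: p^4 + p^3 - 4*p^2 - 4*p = (p + 2)*(p^3 - p^2 - 2*p) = (p + 1)*(p + 2)*(p^2 - 2*p) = p*(p + 1)*(p + 2)*(p - 2)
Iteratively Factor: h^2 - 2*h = (h - 2)*(h)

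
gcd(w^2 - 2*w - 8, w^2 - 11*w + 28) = w - 4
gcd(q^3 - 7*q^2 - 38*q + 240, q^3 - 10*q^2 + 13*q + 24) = q - 8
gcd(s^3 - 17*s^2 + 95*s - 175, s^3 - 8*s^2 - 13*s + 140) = s^2 - 12*s + 35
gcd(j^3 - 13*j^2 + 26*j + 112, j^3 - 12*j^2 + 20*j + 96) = j^2 - 6*j - 16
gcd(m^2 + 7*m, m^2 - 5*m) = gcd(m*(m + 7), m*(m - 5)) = m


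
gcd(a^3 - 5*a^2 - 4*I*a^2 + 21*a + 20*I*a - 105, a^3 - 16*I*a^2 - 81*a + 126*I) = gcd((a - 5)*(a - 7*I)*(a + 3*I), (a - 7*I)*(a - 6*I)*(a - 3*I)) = a - 7*I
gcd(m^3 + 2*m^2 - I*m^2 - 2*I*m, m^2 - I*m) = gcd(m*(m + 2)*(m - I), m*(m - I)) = m^2 - I*m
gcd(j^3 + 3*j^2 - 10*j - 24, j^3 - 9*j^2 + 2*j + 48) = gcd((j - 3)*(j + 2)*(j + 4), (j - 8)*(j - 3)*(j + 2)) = j^2 - j - 6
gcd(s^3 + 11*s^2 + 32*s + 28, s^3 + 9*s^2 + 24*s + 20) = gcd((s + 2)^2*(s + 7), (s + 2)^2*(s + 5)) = s^2 + 4*s + 4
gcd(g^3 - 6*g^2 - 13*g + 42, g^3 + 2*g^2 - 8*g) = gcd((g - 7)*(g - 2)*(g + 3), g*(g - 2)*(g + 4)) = g - 2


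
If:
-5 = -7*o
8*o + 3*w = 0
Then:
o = 5/7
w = -40/21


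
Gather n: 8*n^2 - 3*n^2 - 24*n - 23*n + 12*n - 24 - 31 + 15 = 5*n^2 - 35*n - 40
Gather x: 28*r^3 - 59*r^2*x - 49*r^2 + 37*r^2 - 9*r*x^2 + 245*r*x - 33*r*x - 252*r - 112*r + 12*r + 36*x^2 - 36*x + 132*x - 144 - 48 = 28*r^3 - 12*r^2 - 352*r + x^2*(36 - 9*r) + x*(-59*r^2 + 212*r + 96) - 192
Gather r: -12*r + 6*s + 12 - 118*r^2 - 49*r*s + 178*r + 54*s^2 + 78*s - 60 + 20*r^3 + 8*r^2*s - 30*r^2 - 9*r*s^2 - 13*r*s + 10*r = 20*r^3 + r^2*(8*s - 148) + r*(-9*s^2 - 62*s + 176) + 54*s^2 + 84*s - 48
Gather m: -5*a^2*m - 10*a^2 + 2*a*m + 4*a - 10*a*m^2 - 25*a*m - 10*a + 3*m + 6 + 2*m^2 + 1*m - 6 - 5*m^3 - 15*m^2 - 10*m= -10*a^2 - 6*a - 5*m^3 + m^2*(-10*a - 13) + m*(-5*a^2 - 23*a - 6)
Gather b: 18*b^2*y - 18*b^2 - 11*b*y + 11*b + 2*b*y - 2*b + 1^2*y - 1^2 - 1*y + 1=b^2*(18*y - 18) + b*(9 - 9*y)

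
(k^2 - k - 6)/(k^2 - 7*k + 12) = (k + 2)/(k - 4)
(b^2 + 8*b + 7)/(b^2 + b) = (b + 7)/b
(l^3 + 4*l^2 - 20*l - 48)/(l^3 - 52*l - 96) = (l - 4)/(l - 8)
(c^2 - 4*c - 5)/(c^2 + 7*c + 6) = (c - 5)/(c + 6)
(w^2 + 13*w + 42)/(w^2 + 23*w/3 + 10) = 3*(w + 7)/(3*w + 5)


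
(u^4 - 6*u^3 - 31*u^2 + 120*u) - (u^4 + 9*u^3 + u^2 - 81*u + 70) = -15*u^3 - 32*u^2 + 201*u - 70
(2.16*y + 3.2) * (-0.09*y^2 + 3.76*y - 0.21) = -0.1944*y^3 + 7.8336*y^2 + 11.5784*y - 0.672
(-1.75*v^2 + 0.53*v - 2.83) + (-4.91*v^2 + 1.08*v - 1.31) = -6.66*v^2 + 1.61*v - 4.14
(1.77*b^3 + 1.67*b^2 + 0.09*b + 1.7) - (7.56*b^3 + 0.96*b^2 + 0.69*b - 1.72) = -5.79*b^3 + 0.71*b^2 - 0.6*b + 3.42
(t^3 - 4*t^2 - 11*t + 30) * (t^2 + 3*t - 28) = t^5 - t^4 - 51*t^3 + 109*t^2 + 398*t - 840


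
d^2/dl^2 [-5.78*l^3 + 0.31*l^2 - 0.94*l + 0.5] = 0.62 - 34.68*l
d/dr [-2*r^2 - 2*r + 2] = -4*r - 2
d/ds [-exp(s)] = -exp(s)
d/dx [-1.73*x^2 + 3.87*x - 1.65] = 3.87 - 3.46*x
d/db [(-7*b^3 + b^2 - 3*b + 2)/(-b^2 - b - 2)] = (7*b^4 + 14*b^3 + 38*b^2 + 8)/(b^4 + 2*b^3 + 5*b^2 + 4*b + 4)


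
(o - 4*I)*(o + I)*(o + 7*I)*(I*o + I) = I*o^4 - 4*o^3 + I*o^3 - 4*o^2 + 25*I*o^2 - 28*o + 25*I*o - 28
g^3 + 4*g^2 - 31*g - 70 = (g - 5)*(g + 2)*(g + 7)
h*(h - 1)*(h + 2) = h^3 + h^2 - 2*h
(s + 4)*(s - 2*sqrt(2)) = s^2 - 2*sqrt(2)*s + 4*s - 8*sqrt(2)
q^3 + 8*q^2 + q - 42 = (q - 2)*(q + 3)*(q + 7)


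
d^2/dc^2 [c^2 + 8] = 2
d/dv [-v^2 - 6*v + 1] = -2*v - 6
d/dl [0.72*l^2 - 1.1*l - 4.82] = 1.44*l - 1.1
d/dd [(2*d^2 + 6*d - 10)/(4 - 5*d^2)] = 6*(5*d^2 - 14*d + 4)/(25*d^4 - 40*d^2 + 16)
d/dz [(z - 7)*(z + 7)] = 2*z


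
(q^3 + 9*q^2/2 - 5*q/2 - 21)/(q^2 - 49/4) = 2*(q^2 + q - 6)/(2*q - 7)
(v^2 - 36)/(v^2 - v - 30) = (v + 6)/(v + 5)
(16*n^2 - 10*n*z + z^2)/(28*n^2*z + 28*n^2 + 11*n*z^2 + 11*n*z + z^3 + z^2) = (16*n^2 - 10*n*z + z^2)/(28*n^2*z + 28*n^2 + 11*n*z^2 + 11*n*z + z^3 + z^2)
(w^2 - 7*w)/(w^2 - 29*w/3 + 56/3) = 3*w/(3*w - 8)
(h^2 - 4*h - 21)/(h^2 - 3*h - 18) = (h - 7)/(h - 6)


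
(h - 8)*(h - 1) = h^2 - 9*h + 8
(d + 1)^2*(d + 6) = d^3 + 8*d^2 + 13*d + 6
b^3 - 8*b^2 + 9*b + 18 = (b - 6)*(b - 3)*(b + 1)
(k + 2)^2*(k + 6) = k^3 + 10*k^2 + 28*k + 24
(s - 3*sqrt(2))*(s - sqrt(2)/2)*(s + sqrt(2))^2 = s^4 - 3*sqrt(2)*s^3/2 - 9*s^2 - sqrt(2)*s + 6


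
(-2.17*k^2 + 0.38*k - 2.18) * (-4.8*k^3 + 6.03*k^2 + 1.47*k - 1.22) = 10.416*k^5 - 14.9091*k^4 + 9.5655*k^3 - 9.9394*k^2 - 3.6682*k + 2.6596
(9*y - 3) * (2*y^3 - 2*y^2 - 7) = 18*y^4 - 24*y^3 + 6*y^2 - 63*y + 21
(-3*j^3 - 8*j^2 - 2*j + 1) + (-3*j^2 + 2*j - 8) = -3*j^3 - 11*j^2 - 7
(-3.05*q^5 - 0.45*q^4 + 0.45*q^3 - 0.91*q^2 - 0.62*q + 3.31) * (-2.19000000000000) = 6.6795*q^5 + 0.9855*q^4 - 0.9855*q^3 + 1.9929*q^2 + 1.3578*q - 7.2489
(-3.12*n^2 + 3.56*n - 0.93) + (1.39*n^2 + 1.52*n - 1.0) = -1.73*n^2 + 5.08*n - 1.93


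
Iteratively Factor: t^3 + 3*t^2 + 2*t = (t + 2)*(t^2 + t) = (t + 1)*(t + 2)*(t)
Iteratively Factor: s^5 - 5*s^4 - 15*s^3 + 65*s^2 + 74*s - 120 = (s + 2)*(s^4 - 7*s^3 - s^2 + 67*s - 60) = (s - 1)*(s + 2)*(s^3 - 6*s^2 - 7*s + 60) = (s - 5)*(s - 1)*(s + 2)*(s^2 - s - 12) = (s - 5)*(s - 1)*(s + 2)*(s + 3)*(s - 4)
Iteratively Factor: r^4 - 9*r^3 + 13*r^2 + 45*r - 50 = (r - 5)*(r^3 - 4*r^2 - 7*r + 10) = (r - 5)*(r + 2)*(r^2 - 6*r + 5) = (r - 5)*(r - 1)*(r + 2)*(r - 5)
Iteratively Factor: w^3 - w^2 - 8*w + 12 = (w + 3)*(w^2 - 4*w + 4) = (w - 2)*(w + 3)*(w - 2)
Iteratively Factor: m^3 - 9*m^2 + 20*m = (m - 4)*(m^2 - 5*m) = m*(m - 4)*(m - 5)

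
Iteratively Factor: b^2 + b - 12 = (b - 3)*(b + 4)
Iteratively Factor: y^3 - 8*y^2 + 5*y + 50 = (y + 2)*(y^2 - 10*y + 25) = (y - 5)*(y + 2)*(y - 5)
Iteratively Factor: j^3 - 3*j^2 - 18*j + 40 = (j - 2)*(j^2 - j - 20) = (j - 5)*(j - 2)*(j + 4)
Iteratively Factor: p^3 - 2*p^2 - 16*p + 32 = (p + 4)*(p^2 - 6*p + 8) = (p - 4)*(p + 4)*(p - 2)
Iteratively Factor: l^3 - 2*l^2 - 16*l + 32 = (l + 4)*(l^2 - 6*l + 8) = (l - 2)*(l + 4)*(l - 4)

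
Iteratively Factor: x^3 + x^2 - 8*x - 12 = (x - 3)*(x^2 + 4*x + 4) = (x - 3)*(x + 2)*(x + 2)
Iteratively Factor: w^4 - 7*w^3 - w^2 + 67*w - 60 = (w - 1)*(w^3 - 6*w^2 - 7*w + 60) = (w - 5)*(w - 1)*(w^2 - w - 12) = (w - 5)*(w - 4)*(w - 1)*(w + 3)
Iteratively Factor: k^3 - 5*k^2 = (k)*(k^2 - 5*k) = k*(k - 5)*(k)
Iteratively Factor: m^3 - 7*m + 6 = (m - 1)*(m^2 + m - 6) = (m - 1)*(m + 3)*(m - 2)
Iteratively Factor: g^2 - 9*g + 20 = (g - 5)*(g - 4)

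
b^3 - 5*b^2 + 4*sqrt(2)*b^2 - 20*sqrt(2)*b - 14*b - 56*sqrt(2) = (b - 7)*(b + 2)*(b + 4*sqrt(2))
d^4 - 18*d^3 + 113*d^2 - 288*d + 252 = (d - 7)*(d - 6)*(d - 3)*(d - 2)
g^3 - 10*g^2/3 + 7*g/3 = g*(g - 7/3)*(g - 1)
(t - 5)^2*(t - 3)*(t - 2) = t^4 - 15*t^3 + 81*t^2 - 185*t + 150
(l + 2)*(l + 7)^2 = l^3 + 16*l^2 + 77*l + 98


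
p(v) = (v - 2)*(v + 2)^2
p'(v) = (v - 2)*(2*v + 4) + (v + 2)^2 = (v + 2)*(3*v - 2)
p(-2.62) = -1.78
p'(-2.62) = 6.11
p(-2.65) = -1.96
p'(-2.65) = 6.47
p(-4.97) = -61.48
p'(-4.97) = 50.22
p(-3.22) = -7.77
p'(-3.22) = 14.23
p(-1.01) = -2.95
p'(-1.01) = -4.98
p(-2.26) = -0.29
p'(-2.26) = 2.28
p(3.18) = 31.66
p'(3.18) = 39.06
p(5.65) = 213.61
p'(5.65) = 114.37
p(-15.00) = -2873.00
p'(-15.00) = 611.00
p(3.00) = 25.00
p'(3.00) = 35.00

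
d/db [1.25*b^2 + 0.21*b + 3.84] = 2.5*b + 0.21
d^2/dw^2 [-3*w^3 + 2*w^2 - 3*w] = 4 - 18*w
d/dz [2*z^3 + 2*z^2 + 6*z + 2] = 6*z^2 + 4*z + 6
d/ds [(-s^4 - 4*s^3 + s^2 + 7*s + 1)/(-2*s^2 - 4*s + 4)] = (s^5 + 5*s^4 + 4*s^3 - 19*s^2/2 + 3*s + 8)/(s^4 + 4*s^3 - 8*s + 4)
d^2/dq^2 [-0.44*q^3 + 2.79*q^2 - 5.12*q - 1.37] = 5.58 - 2.64*q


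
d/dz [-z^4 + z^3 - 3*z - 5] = -4*z^3 + 3*z^2 - 3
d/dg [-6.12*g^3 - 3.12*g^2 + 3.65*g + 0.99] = -18.36*g^2 - 6.24*g + 3.65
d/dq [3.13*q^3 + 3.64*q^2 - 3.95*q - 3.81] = 9.39*q^2 + 7.28*q - 3.95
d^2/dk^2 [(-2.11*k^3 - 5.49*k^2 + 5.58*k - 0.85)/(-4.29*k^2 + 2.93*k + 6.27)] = (2.27373675443232e-13*k^4 + 82.3646539999995*k^3 + 1212.469038*k^2 - 466.95924*k + 696.998558)/(78.953589*k^6 - 161.772039*k^5 - 235.693458*k^4 + 447.718357*k^3 + 344.475054*k^2 - 345.560391*k - 246.491883)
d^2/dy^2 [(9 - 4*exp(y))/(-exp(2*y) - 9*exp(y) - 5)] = (4*exp(4*y) - 72*exp(3*y) - 363*exp(2*y) - 729*exp(y) + 505)*exp(y)/(exp(6*y) + 27*exp(5*y) + 258*exp(4*y) + 999*exp(3*y) + 1290*exp(2*y) + 675*exp(y) + 125)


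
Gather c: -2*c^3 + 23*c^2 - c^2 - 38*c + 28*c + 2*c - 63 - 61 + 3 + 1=-2*c^3 + 22*c^2 - 8*c - 120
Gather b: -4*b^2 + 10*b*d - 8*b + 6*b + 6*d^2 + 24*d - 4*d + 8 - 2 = -4*b^2 + b*(10*d - 2) + 6*d^2 + 20*d + 6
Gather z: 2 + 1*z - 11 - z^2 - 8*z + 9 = -z^2 - 7*z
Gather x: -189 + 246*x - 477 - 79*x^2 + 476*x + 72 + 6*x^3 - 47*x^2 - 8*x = 6*x^3 - 126*x^2 + 714*x - 594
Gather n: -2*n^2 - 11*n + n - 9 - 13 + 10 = -2*n^2 - 10*n - 12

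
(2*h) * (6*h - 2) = 12*h^2 - 4*h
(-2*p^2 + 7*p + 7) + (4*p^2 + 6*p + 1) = 2*p^2 + 13*p + 8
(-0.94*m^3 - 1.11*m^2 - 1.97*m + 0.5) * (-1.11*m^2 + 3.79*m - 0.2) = 1.0434*m^5 - 2.3305*m^4 - 1.8322*m^3 - 7.7993*m^2 + 2.289*m - 0.1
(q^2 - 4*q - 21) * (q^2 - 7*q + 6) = q^4 - 11*q^3 + 13*q^2 + 123*q - 126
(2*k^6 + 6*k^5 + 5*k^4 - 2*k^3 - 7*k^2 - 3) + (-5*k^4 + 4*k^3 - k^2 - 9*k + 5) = 2*k^6 + 6*k^5 + 2*k^3 - 8*k^2 - 9*k + 2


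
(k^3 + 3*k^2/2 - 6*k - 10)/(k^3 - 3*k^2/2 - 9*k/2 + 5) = (k + 2)/(k - 1)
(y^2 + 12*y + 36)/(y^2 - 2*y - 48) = (y + 6)/(y - 8)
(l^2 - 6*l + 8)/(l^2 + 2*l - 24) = (l - 2)/(l + 6)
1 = 1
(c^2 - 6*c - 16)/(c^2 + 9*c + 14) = (c - 8)/(c + 7)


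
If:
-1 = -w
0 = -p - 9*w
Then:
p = -9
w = 1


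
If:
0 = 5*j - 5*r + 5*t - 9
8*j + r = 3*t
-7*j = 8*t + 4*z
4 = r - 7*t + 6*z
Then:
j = 104/905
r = -3743/1810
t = -693/1810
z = 511/905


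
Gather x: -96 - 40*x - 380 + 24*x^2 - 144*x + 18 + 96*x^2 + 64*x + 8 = 120*x^2 - 120*x - 450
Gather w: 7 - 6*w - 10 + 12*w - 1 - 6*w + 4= 0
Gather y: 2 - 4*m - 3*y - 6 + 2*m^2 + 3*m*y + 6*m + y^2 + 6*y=2*m^2 + 2*m + y^2 + y*(3*m + 3) - 4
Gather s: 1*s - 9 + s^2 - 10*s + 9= s^2 - 9*s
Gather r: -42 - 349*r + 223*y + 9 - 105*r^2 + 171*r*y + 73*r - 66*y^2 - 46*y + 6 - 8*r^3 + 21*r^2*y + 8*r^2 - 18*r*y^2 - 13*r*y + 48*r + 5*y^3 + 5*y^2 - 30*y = -8*r^3 + r^2*(21*y - 97) + r*(-18*y^2 + 158*y - 228) + 5*y^3 - 61*y^2 + 147*y - 27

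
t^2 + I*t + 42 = (t - 6*I)*(t + 7*I)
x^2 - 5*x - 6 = (x - 6)*(x + 1)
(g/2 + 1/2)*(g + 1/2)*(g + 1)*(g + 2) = g^4/2 + 9*g^3/4 + 7*g^2/2 + 9*g/4 + 1/2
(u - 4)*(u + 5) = u^2 + u - 20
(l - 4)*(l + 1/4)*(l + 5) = l^3 + 5*l^2/4 - 79*l/4 - 5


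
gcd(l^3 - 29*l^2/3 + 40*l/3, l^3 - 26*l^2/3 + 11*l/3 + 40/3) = l^2 - 29*l/3 + 40/3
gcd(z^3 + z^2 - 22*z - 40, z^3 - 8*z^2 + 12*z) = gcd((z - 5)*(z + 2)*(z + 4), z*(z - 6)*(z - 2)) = 1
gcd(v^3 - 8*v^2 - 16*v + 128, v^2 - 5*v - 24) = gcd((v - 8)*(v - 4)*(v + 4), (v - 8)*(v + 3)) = v - 8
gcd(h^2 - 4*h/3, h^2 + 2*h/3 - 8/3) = h - 4/3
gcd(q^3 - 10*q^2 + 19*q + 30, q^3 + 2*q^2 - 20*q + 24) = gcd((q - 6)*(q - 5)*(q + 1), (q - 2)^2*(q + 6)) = 1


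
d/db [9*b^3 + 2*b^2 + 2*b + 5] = 27*b^2 + 4*b + 2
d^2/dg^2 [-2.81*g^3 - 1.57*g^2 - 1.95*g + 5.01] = -16.86*g - 3.14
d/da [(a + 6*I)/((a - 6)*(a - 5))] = (-a^2 - 12*I*a + 30 + 66*I)/(a^4 - 22*a^3 + 181*a^2 - 660*a + 900)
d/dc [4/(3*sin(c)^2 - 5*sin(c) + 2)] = 4*(5 - 6*sin(c))*cos(c)/(3*sin(c)^2 - 5*sin(c) + 2)^2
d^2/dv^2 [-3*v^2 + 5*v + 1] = -6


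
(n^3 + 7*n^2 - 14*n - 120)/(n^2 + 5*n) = n + 2 - 24/n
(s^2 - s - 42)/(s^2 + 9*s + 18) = (s - 7)/(s + 3)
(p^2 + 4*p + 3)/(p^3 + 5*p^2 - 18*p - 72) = (p + 1)/(p^2 + 2*p - 24)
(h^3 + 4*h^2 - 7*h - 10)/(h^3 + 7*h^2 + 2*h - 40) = (h + 1)/(h + 4)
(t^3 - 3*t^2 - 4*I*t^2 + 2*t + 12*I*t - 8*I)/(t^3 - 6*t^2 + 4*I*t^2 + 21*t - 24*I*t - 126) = (t^3 + t^2*(-3 - 4*I) + t*(2 + 12*I) - 8*I)/(t^3 + t^2*(-6 + 4*I) + t*(21 - 24*I) - 126)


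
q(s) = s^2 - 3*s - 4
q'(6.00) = 9.00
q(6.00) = 14.00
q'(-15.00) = -33.00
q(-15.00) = 266.00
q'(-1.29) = -5.58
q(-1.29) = 1.53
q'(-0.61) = -4.22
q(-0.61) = -1.80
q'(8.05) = 13.10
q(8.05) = 36.65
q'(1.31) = -0.38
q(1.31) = -6.21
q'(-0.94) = -4.88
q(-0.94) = -0.30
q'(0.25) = -2.50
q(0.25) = -4.69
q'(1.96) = 0.92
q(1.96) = -6.04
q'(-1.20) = -5.40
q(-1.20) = 1.04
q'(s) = 2*s - 3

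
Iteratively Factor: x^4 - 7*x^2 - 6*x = (x)*(x^3 - 7*x - 6) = x*(x - 3)*(x^2 + 3*x + 2) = x*(x - 3)*(x + 1)*(x + 2)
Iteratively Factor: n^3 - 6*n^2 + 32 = (n - 4)*(n^2 - 2*n - 8) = (n - 4)*(n + 2)*(n - 4)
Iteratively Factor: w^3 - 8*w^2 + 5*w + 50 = (w + 2)*(w^2 - 10*w + 25) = (w - 5)*(w + 2)*(w - 5)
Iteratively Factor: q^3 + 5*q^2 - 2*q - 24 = (q - 2)*(q^2 + 7*q + 12) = (q - 2)*(q + 4)*(q + 3)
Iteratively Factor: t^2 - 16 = (t - 4)*(t + 4)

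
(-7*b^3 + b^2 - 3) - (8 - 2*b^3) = -5*b^3 + b^2 - 11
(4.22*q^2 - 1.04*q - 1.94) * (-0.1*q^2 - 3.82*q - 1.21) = -0.422*q^4 - 16.0164*q^3 - 0.9394*q^2 + 8.6692*q + 2.3474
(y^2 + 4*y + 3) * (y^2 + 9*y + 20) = y^4 + 13*y^3 + 59*y^2 + 107*y + 60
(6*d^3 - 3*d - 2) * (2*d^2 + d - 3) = 12*d^5 + 6*d^4 - 24*d^3 - 7*d^2 + 7*d + 6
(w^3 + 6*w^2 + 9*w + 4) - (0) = w^3 + 6*w^2 + 9*w + 4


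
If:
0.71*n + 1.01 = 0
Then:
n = -1.42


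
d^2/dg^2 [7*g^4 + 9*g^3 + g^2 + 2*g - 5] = 84*g^2 + 54*g + 2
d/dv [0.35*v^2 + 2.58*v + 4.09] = 0.7*v + 2.58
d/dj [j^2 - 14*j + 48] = 2*j - 14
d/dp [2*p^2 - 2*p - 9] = 4*p - 2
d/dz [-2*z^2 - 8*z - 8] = -4*z - 8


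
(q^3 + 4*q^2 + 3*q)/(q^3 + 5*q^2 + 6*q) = (q + 1)/(q + 2)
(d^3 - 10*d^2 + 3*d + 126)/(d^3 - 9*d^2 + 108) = (d - 7)/(d - 6)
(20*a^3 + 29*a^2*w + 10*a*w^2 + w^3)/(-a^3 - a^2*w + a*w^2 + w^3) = (20*a^2 + 9*a*w + w^2)/(-a^2 + w^2)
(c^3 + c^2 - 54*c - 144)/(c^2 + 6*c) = c - 5 - 24/c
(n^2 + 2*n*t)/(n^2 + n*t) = (n + 2*t)/(n + t)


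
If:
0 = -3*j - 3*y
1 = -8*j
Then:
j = -1/8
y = 1/8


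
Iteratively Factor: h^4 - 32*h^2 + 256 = (h - 4)*(h^3 + 4*h^2 - 16*h - 64) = (h - 4)*(h + 4)*(h^2 - 16) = (h - 4)*(h + 4)^2*(h - 4)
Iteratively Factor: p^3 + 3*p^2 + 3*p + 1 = (p + 1)*(p^2 + 2*p + 1) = (p + 1)^2*(p + 1)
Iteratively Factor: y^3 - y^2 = (y)*(y^2 - y) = y^2*(y - 1)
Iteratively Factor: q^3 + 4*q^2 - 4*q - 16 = (q - 2)*(q^2 + 6*q + 8) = (q - 2)*(q + 2)*(q + 4)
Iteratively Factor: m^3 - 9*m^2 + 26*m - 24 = (m - 3)*(m^2 - 6*m + 8) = (m - 4)*(m - 3)*(m - 2)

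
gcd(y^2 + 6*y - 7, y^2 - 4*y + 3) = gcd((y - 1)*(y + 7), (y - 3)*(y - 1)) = y - 1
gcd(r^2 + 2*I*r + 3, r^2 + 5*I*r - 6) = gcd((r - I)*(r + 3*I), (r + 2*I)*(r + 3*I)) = r + 3*I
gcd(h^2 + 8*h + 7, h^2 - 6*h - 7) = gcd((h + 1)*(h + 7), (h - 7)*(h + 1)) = h + 1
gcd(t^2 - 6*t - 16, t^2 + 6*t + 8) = t + 2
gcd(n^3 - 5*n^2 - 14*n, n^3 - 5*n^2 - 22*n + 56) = n - 7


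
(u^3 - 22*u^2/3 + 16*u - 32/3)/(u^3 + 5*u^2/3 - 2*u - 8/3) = (u^2 - 6*u + 8)/(u^2 + 3*u + 2)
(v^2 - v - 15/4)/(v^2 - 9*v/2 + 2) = (4*v^2 - 4*v - 15)/(2*(2*v^2 - 9*v + 4))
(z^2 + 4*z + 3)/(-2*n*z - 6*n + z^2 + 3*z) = (z + 1)/(-2*n + z)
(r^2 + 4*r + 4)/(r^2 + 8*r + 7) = (r^2 + 4*r + 4)/(r^2 + 8*r + 7)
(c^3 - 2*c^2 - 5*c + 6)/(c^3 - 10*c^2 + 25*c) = (c^3 - 2*c^2 - 5*c + 6)/(c*(c^2 - 10*c + 25))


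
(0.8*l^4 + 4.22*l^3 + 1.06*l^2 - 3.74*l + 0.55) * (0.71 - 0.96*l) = -0.768*l^5 - 3.4832*l^4 + 1.9786*l^3 + 4.343*l^2 - 3.1834*l + 0.3905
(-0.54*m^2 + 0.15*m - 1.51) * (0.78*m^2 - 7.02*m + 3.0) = -0.4212*m^4 + 3.9078*m^3 - 3.8508*m^2 + 11.0502*m - 4.53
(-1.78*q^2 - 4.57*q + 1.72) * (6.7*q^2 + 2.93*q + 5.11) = -11.926*q^4 - 35.8344*q^3 - 10.9619*q^2 - 18.3131*q + 8.7892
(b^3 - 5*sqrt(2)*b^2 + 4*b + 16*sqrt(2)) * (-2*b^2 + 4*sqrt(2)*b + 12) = -2*b^5 + 14*sqrt(2)*b^4 - 36*b^3 - 76*sqrt(2)*b^2 + 176*b + 192*sqrt(2)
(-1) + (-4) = -5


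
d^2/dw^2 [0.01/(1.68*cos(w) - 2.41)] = (0.028224*sin(w)^2 - 0.040488*cos(w) + 0.028224)/(1.68*cos(w) - 2.41)^3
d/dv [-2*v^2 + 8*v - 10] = 8 - 4*v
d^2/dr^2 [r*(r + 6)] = 2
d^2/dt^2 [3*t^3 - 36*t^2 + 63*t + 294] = 18*t - 72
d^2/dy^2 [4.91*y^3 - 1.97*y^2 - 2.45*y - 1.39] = 29.46*y - 3.94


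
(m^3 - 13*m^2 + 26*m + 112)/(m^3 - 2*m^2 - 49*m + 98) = (m^2 - 6*m - 16)/(m^2 + 5*m - 14)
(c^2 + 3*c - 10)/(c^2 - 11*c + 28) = (c^2 + 3*c - 10)/(c^2 - 11*c + 28)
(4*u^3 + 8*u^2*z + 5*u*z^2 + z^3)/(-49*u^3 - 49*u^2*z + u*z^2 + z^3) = (4*u^2 + 4*u*z + z^2)/(-49*u^2 + z^2)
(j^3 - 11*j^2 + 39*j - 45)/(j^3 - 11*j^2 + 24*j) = (j^2 - 8*j + 15)/(j*(j - 8))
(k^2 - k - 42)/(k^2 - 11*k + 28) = (k + 6)/(k - 4)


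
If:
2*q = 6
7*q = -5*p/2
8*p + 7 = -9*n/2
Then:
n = 602/45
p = -42/5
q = 3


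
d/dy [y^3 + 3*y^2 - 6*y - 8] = 3*y^2 + 6*y - 6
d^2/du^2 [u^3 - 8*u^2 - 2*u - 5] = 6*u - 16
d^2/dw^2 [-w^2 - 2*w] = -2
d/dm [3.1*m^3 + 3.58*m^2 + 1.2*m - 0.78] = 9.3*m^2 + 7.16*m + 1.2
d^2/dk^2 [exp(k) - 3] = exp(k)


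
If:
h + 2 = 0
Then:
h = -2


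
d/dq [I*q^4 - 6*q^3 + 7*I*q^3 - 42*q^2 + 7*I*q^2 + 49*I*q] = 4*I*q^3 + q^2*(-18 + 21*I) + 14*q*(-6 + I) + 49*I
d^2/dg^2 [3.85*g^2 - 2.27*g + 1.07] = 7.70000000000000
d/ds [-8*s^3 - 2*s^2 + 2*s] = -24*s^2 - 4*s + 2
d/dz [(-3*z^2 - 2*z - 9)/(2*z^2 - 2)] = (z^2 + 12*z + 1)/(z^4 - 2*z^2 + 1)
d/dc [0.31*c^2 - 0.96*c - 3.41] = 0.62*c - 0.96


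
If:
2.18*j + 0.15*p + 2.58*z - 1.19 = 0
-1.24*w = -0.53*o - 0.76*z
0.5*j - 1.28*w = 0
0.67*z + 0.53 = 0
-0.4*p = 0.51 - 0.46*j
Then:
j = 1.45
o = 2.46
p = 0.40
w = 0.57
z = -0.79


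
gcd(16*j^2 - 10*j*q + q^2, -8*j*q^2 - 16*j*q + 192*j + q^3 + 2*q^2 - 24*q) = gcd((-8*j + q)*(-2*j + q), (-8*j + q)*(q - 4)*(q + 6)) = -8*j + q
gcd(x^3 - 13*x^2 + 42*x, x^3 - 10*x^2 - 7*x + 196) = x - 7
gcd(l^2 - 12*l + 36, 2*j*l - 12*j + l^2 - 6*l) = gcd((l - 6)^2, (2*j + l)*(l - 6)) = l - 6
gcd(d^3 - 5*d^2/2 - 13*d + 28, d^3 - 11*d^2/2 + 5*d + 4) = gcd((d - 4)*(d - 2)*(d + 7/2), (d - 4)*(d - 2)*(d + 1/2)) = d^2 - 6*d + 8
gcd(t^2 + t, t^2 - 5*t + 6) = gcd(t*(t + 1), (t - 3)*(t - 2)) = 1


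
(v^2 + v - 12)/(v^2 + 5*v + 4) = (v - 3)/(v + 1)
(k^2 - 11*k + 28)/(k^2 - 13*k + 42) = (k - 4)/(k - 6)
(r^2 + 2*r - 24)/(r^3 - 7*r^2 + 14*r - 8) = (r + 6)/(r^2 - 3*r + 2)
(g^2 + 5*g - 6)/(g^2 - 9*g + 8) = (g + 6)/(g - 8)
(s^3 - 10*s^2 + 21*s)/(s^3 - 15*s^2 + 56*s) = (s - 3)/(s - 8)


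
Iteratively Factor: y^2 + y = (y + 1)*(y)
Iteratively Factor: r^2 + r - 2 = (r - 1)*(r + 2)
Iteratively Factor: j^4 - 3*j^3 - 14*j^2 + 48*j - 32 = (j - 2)*(j^3 - j^2 - 16*j + 16) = (j - 2)*(j + 4)*(j^2 - 5*j + 4) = (j - 2)*(j - 1)*(j + 4)*(j - 4)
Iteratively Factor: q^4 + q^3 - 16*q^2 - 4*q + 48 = (q - 2)*(q^3 + 3*q^2 - 10*q - 24) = (q - 2)*(q + 4)*(q^2 - q - 6) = (q - 2)*(q + 2)*(q + 4)*(q - 3)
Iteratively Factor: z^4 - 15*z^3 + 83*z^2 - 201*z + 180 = (z - 3)*(z^3 - 12*z^2 + 47*z - 60) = (z - 3)^2*(z^2 - 9*z + 20) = (z - 5)*(z - 3)^2*(z - 4)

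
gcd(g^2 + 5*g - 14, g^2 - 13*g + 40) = 1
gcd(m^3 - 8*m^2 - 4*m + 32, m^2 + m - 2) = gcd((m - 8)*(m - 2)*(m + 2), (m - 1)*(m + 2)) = m + 2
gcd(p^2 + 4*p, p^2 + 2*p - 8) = p + 4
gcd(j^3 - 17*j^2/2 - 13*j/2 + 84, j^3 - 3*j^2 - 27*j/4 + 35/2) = j - 7/2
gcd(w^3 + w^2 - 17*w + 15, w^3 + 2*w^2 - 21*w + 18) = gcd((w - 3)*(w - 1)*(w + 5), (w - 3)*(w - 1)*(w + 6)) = w^2 - 4*w + 3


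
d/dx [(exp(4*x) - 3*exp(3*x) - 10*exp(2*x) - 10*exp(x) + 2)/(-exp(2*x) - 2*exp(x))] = (-2*exp(5*x) - 3*exp(4*x) + 12*exp(3*x) + 10*exp(2*x) + 4*exp(x) + 4)*exp(-x)/(exp(2*x) + 4*exp(x) + 4)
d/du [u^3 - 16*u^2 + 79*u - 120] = 3*u^2 - 32*u + 79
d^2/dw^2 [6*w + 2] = 0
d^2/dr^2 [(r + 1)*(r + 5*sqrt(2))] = 2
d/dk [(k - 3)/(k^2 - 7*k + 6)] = (k^2 - 7*k - (k - 3)*(2*k - 7) + 6)/(k^2 - 7*k + 6)^2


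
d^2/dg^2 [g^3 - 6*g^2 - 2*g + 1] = 6*g - 12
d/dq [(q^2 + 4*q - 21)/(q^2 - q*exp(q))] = (2*q*(q + 2)*(q - exp(q)) + (q^2 + 4*q - 21)*(q*exp(q) - 2*q + exp(q)))/(q^2*(q - exp(q))^2)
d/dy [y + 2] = 1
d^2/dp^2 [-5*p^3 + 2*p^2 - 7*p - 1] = 4 - 30*p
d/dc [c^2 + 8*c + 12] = 2*c + 8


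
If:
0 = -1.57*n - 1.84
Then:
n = -1.17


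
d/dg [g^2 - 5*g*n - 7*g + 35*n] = 2*g - 5*n - 7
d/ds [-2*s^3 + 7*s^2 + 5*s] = -6*s^2 + 14*s + 5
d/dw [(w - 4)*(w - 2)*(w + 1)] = 3*w^2 - 10*w + 2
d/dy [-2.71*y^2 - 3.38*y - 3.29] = -5.42*y - 3.38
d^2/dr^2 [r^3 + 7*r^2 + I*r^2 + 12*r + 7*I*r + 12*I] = 6*r + 14 + 2*I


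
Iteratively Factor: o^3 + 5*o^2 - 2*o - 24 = (o + 4)*(o^2 + o - 6) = (o - 2)*(o + 4)*(o + 3)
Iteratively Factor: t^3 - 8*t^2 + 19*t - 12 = (t - 1)*(t^2 - 7*t + 12) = (t - 3)*(t - 1)*(t - 4)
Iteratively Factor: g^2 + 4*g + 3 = (g + 1)*(g + 3)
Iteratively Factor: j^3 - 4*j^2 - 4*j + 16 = (j + 2)*(j^2 - 6*j + 8) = (j - 4)*(j + 2)*(j - 2)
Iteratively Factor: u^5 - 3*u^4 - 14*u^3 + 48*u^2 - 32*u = (u + 4)*(u^4 - 7*u^3 + 14*u^2 - 8*u) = (u - 2)*(u + 4)*(u^3 - 5*u^2 + 4*u) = u*(u - 2)*(u + 4)*(u^2 - 5*u + 4) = u*(u - 2)*(u - 1)*(u + 4)*(u - 4)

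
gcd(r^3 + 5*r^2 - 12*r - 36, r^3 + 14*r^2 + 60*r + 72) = r^2 + 8*r + 12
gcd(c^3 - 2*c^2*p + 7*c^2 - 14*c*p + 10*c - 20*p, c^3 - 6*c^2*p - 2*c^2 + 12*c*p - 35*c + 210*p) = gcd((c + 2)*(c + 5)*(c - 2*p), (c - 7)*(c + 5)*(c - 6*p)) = c + 5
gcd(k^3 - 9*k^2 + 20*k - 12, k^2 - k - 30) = k - 6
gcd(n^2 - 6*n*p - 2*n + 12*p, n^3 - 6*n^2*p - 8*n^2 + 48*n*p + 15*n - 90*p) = -n + 6*p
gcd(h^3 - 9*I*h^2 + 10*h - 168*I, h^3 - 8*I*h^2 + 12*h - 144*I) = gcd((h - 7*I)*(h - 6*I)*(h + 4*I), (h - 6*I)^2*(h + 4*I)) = h^2 - 2*I*h + 24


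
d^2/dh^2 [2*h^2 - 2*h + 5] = 4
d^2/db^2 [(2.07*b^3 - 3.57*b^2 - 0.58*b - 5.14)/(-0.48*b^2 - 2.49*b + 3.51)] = (-8.88178419700125e-16*b^5 - 3.5527136788005e-15*b^4 - 40.90995*b^3 + 151.74351*b^2 - 110.29257*b + 179.16057)/(0.110592*b^6 + 1.721088*b^5 + 6.502032*b^4 - 9.73266299999999*b^3 - 47.546109*b^2 + 92.031147*b - 43.243551)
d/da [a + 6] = 1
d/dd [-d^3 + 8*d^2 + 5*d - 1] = -3*d^2 + 16*d + 5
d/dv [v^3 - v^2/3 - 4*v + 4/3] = 3*v^2 - 2*v/3 - 4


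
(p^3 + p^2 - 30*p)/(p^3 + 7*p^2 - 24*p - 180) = p/(p + 6)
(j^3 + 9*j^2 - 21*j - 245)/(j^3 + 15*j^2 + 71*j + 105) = (j^2 + 2*j - 35)/(j^2 + 8*j + 15)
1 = 1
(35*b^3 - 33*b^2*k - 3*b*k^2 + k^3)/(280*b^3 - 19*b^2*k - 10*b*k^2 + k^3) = (b - k)/(8*b - k)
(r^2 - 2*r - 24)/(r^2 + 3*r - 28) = (r^2 - 2*r - 24)/(r^2 + 3*r - 28)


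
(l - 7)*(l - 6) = l^2 - 13*l + 42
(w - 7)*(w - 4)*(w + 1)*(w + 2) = w^4 - 8*w^3 - 3*w^2 + 62*w + 56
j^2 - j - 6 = (j - 3)*(j + 2)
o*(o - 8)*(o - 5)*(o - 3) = o^4 - 16*o^3 + 79*o^2 - 120*o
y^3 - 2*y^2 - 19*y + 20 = (y - 5)*(y - 1)*(y + 4)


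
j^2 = j^2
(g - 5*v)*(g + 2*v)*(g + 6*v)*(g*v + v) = g^4*v + 3*g^3*v^2 + g^3*v - 28*g^2*v^3 + 3*g^2*v^2 - 60*g*v^4 - 28*g*v^3 - 60*v^4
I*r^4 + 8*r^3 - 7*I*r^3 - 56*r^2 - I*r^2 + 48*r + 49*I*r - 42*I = (r - 6)*(r - 1)*(r - 7*I)*(I*r + 1)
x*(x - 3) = x^2 - 3*x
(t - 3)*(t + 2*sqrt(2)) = t^2 - 3*t + 2*sqrt(2)*t - 6*sqrt(2)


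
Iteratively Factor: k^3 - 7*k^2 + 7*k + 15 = (k - 3)*(k^2 - 4*k - 5) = (k - 3)*(k + 1)*(k - 5)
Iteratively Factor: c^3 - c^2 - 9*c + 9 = (c + 3)*(c^2 - 4*c + 3) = (c - 1)*(c + 3)*(c - 3)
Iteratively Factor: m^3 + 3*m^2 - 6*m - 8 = (m - 2)*(m^2 + 5*m + 4) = (m - 2)*(m + 4)*(m + 1)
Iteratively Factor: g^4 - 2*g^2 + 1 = (g + 1)*(g^3 - g^2 - g + 1) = (g - 1)*(g + 1)*(g^2 - 1) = (g - 1)*(g + 1)^2*(g - 1)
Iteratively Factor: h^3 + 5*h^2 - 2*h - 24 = (h + 4)*(h^2 + h - 6) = (h - 2)*(h + 4)*(h + 3)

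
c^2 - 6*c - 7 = (c - 7)*(c + 1)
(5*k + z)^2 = 25*k^2 + 10*k*z + z^2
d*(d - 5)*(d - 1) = d^3 - 6*d^2 + 5*d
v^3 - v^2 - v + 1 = (v - 1)^2*(v + 1)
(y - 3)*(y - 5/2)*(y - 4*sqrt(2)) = y^3 - 4*sqrt(2)*y^2 - 11*y^2/2 + 15*y/2 + 22*sqrt(2)*y - 30*sqrt(2)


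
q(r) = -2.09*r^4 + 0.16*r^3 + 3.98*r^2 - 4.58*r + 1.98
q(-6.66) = -3950.15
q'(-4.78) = 881.38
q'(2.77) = -156.53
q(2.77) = -99.81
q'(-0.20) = -6.09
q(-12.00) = -42984.66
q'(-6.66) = 2433.31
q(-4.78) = -993.75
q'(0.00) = -4.58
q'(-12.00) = 14415.10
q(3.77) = -372.34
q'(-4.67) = 820.16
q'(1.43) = -16.66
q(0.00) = 1.98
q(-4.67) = -900.19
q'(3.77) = -415.70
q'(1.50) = -19.78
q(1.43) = -4.70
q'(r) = -8.36*r^3 + 0.48*r^2 + 7.96*r - 4.58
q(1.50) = -5.98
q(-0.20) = 3.05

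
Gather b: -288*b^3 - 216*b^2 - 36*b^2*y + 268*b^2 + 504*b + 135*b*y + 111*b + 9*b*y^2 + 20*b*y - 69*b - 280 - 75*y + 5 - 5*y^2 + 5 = -288*b^3 + b^2*(52 - 36*y) + b*(9*y^2 + 155*y + 546) - 5*y^2 - 75*y - 270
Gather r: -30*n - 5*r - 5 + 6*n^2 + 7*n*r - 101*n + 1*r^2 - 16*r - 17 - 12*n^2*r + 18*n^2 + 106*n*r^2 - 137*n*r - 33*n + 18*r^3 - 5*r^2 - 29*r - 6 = 24*n^2 - 164*n + 18*r^3 + r^2*(106*n - 4) + r*(-12*n^2 - 130*n - 50) - 28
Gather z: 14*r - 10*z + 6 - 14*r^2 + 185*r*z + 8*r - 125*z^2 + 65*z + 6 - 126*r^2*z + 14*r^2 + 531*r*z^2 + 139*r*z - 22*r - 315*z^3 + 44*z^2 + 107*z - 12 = -315*z^3 + z^2*(531*r - 81) + z*(-126*r^2 + 324*r + 162)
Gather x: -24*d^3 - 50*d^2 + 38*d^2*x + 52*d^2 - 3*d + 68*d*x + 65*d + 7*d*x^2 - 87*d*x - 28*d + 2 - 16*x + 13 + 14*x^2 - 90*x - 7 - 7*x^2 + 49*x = -24*d^3 + 2*d^2 + 34*d + x^2*(7*d + 7) + x*(38*d^2 - 19*d - 57) + 8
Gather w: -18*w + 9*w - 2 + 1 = -9*w - 1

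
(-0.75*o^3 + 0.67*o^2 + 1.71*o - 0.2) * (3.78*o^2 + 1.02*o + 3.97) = -2.835*o^5 + 1.7676*o^4 + 4.1697*o^3 + 3.6481*o^2 + 6.5847*o - 0.794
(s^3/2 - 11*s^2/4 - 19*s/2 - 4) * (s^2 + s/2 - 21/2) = s^5/2 - 5*s^4/2 - 129*s^3/8 + 161*s^2/8 + 391*s/4 + 42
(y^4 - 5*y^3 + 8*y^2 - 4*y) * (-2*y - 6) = -2*y^5 + 4*y^4 + 14*y^3 - 40*y^2 + 24*y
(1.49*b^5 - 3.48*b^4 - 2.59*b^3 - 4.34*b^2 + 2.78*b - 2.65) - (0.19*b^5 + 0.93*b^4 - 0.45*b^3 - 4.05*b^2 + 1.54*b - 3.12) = 1.3*b^5 - 4.41*b^4 - 2.14*b^3 - 0.29*b^2 + 1.24*b + 0.47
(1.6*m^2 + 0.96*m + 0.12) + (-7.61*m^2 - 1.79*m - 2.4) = -6.01*m^2 - 0.83*m - 2.28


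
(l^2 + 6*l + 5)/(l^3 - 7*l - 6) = (l + 5)/(l^2 - l - 6)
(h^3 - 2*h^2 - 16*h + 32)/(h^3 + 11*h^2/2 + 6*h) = 2*(h^2 - 6*h + 8)/(h*(2*h + 3))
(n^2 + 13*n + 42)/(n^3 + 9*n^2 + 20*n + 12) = (n + 7)/(n^2 + 3*n + 2)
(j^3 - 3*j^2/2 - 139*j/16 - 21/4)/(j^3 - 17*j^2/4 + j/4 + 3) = (j + 7/4)/(j - 1)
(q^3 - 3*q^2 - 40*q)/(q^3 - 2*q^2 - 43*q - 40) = q/(q + 1)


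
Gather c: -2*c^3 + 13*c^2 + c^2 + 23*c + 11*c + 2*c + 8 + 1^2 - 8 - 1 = -2*c^3 + 14*c^2 + 36*c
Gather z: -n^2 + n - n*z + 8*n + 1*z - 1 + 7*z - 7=-n^2 + 9*n + z*(8 - n) - 8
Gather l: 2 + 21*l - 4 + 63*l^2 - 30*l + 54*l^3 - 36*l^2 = 54*l^3 + 27*l^2 - 9*l - 2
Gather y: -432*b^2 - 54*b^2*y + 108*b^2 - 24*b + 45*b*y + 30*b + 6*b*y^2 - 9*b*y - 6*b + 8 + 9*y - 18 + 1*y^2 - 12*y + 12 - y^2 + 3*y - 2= -324*b^2 + 6*b*y^2 + y*(-54*b^2 + 36*b)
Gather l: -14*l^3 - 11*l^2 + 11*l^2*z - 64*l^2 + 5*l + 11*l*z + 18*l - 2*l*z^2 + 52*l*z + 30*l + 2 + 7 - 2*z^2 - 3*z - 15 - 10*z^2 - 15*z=-14*l^3 + l^2*(11*z - 75) + l*(-2*z^2 + 63*z + 53) - 12*z^2 - 18*z - 6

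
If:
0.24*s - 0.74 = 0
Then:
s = 3.08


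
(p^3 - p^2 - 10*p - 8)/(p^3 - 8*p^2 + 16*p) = (p^2 + 3*p + 2)/(p*(p - 4))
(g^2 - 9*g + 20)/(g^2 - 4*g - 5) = (g - 4)/(g + 1)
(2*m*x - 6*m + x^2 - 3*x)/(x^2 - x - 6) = (2*m + x)/(x + 2)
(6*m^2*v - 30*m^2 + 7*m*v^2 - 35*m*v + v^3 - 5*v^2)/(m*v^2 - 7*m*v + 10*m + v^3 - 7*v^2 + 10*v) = (6*m + v)/(v - 2)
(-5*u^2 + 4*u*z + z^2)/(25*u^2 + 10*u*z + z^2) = (-u + z)/(5*u + z)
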